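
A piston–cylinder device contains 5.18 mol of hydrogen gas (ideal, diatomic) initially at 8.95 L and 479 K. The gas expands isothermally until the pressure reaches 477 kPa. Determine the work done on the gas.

-32500 J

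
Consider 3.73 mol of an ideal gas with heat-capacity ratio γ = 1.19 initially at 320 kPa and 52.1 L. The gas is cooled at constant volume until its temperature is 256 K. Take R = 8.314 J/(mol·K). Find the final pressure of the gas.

T₁ = P₁V₁/(nR) = 320×52.1/(3.73×8.314) = 538 K.
Isochoric: V stays 52.1 L; P/T = const ⇒ T₂ = 256 K, P₂ = 152 kPa.

152 kPa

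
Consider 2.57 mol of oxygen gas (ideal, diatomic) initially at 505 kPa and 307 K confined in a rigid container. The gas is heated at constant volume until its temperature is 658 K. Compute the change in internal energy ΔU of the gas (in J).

V₁ = nRT₁/P₁ = 2.57×8.314×307/505 = 13.0 L.
Isochoric: V stays 13.0 L; P/T = const ⇒ T₂ = 658 K, P₂ = 1080 kPa.
For an ideal gas ΔU = nCvΔT with Cv = (5/2)R = 20.8 J/(mol·K).
ΔU = 2.57×20.8×(658−307) = 18700 J.

18700 J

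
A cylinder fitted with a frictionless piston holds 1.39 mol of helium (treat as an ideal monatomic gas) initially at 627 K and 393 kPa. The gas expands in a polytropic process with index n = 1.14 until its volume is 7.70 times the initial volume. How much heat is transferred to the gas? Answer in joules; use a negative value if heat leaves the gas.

V₁ = nRT₁/P₁ = 1.39×8.314×627/393 = 18.4 L.
Polytropic n=1.14: T₂ = T₁(V₁/V₂)^(n−1) = 627×(0.130)^0.14 = 471 K; P₂ = P₁(V₁/V₂)^n = 38.4 kPa.
W = (P₁V₁−P₂V₂)/(n−1) = (393×18.4−38.4×142)/0.14 = 12900 J.
ΔU = nCvΔT = 1.39×12.5×(471−627) = -2700 J.
Q = ΔU + W = 10200 J.

10200 J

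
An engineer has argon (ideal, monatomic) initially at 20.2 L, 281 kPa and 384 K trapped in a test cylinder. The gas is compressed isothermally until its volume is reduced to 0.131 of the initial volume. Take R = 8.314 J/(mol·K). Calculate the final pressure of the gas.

2150 kPa

Isothermal: T stays 384 K; PV = const ⇒ V₂ = 2.65 L, P₂ = 2150 kPa.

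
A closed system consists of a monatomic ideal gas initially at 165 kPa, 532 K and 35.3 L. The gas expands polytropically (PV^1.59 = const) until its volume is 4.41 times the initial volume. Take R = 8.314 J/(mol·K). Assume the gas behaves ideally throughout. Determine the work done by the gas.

5760 J

n = P₁V₁/(RT₁) = 165×35.3/(8.314×532) = 1.32 mol.
Polytropic n=1.59: T₂ = T₁(V₁/V₂)^(n−1) = 532×(0.227)^0.59 = 222 K; P₂ = P₁(V₁/V₂)^n = 15.6 kPa.
W = (P₁V₁−P₂V₂)/(n−1) = (165×35.3−15.6×156)/0.59 = 5760 J.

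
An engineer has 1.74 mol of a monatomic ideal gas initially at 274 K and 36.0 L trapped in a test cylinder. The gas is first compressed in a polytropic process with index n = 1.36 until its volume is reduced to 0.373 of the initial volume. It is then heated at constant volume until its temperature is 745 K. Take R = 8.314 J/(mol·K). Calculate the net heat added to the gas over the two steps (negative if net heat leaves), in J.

P₁ = nRT₁/V₁ = 1.74×8.314×274/36.0 = 110 kPa.
Step 1 — Polytropic n=1.36: T₂ = T₁(V₁/V₂)^(n−1) = 274×(2.68)^0.36 = 391 K; P₂ = P₁(V₁/V₂)^n = 421 kPa.
W = (P₁V₁−P₂V₂)/(n−1) = (110×36.0−421×13.4)/0.36 = -4690 J.
ΔU = nCvΔT = 1.74×12.5×(391−274) = 2530 J.
Q = ΔU + W = -2160 J.
State after step 1: P = 421 kPa, V = 13.4 L, T = 391 K.
Step 2 — Isochoric: V stays 13.4 L; P/T = const ⇒ T₂ = 745 K, P₂ = 803 kPa.
W = 0 (no volume change).
ΔU = nCvΔT = 1.74×12.5×(745−391) = 7690 J.
Q = ΔU = 7690 J.
Net over both steps: W = -4690 J, Q = 5530 J, ΔU = 10200 J.

5530 J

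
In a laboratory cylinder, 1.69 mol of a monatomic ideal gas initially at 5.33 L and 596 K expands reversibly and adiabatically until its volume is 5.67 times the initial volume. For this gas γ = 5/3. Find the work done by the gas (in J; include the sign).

P₁ = nRT₁/V₁ = 1.69×8.314×596/5.33 = 1570 kPa.
Adiabatic: TV^(γ−1) = const ⇒ T₂ = 596×(0.176)^0.667 = 187 K; PV^γ = const ⇒ P₂ = 87.1 kPa.
ΔU = nCvΔT = 1.69×12.5×(187−596) = -8610 J.
Q = 0 for an adiabatic process, so W = −ΔU = 8610 J.

8610 J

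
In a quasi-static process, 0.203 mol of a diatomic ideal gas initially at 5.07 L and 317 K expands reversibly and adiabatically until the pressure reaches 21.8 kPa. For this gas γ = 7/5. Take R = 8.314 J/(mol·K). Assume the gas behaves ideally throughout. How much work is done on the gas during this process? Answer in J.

P₁ = nRT₁/V₁ = 0.203×8.314×317/5.07 = 106 kPa.
Adiabatic: T₂/T₁ = (P₂/P₁)^((γ−1)/γ) ⇒ T₂ = 317×(0.207)^0.286 = 202 K; V₂ = 15.6 L.
ΔU = nCvΔT = 0.203×20.8×(202−317) = -485 J.
Q = 0 for an adiabatic process, so W = −ΔU = 485 J.
Work done on the gas = −W_by = -485 J.

-485 J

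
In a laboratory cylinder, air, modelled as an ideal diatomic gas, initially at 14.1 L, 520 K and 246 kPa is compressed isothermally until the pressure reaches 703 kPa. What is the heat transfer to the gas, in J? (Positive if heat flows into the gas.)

n = P₁V₁/(RT₁) = 246×14.1/(8.314×520) = 0.802 mol.
Isothermal: T stays 520 K; PV = const ⇒ V₂ = 4.93 L, P₂ = 703 kPa.
ΔU = 0 (ideal gas, T constant).
W = nRT ln(V₂/V₁) = 0.802×8.314×520×ln(0.350) = -3640 J.
Q = ΔU + W = -3640 J.

-3640 J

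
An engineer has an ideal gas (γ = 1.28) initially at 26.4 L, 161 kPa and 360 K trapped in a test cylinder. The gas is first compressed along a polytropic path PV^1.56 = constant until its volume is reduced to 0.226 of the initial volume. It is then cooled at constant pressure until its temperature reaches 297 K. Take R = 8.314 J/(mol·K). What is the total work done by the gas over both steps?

-16100 J

n = P₁V₁/(RT₁) = 161×26.4/(8.314×360) = 1.42 mol.
Step 1 — Polytropic n=1.56: T₂ = T₁(V₁/V₂)^(n−1) = 360×(4.42)^0.56 = 828 K; P₂ = P₁(V₁/V₂)^n = 1640 kPa.
W = (P₁V₁−P₂V₂)/(n−1) = (161×26.4−1640×5.97)/0.56 = -9870 J.
ΔU = nCvΔT = 1.42×29.7×(828−360) = 19700 J.
Q = ΔU + W = 9870 J.
State after step 1: P = 1640 kPa, V = 5.97 L, T = 828 K.
Step 2 — Isobaric: P stays 1640 kPa; V/T = const ⇒ T₂ = 297 K, V₂ = 2.14 L.
W = PΔV = 1640×(2.14−5.97) kPa·L = -6270 J.
ΔU = nCvΔT = 1.42×29.7×(297−828) = -22400 J.
Q = ΔU + W = nCpΔT = -28700 J.
Net over both steps: W = -16100 J, Q = -18800 J, ΔU = -2660 J.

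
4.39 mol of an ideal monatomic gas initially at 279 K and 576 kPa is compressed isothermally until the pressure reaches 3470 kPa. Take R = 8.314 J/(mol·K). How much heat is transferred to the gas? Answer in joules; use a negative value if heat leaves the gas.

-18300 J

V₁ = nRT₁/P₁ = 4.39×8.314×279/576 = 17.7 L.
Isothermal: T stays 279 K; PV = const ⇒ V₂ = 2.93 L, P₂ = 3470 kPa.
ΔU = 0 (ideal gas, T constant).
W = nRT ln(V₂/V₁) = 4.39×8.314×279×ln(0.166) = -18300 J.
Q = ΔU + W = -18300 J.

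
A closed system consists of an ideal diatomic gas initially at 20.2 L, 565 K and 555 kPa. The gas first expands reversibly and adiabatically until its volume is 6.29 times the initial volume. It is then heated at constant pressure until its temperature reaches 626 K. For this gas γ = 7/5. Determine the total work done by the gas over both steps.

21600 J

n = P₁V₁/(RT₁) = 555×20.2/(8.314×565) = 2.39 mol.
Step 1 — Adiabatic: TV^(γ−1) = const ⇒ T₂ = 565×(0.159)^0.400 = 271 K; PV^γ = const ⇒ P₂ = 42.3 kPa.
ΔU = nCvΔT = 2.39×20.8×(271−565) = -14600 J.
Q = 0 for an adiabatic process, so W = −ΔU = 14600 J.
State after step 1: P = 42.3 kPa, V = 127 L, T = 271 K.
Step 2 — Isobaric: P stays 42.3 kPa; V/T = const ⇒ T₂ = 626 K, V₂ = 294 L.
W = PΔV = 42.3×(294−127) kPa·L = 7050 J.
ΔU = nCvΔT = 2.39×20.8×(626−271) = 17600 J.
Q = ΔU + W = nCpΔT = 24700 J.
Net over both steps: W = 21600 J, Q = 24700 J, ΔU = 3030 J.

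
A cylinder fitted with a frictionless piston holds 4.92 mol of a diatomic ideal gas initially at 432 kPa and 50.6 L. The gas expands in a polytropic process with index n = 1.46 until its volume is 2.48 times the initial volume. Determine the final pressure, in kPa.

T₁ = P₁V₁/(nR) = 432×50.6/(4.92×8.314) = 534 K.
Polytropic n=1.46: T₂ = T₁(V₁/V₂)^(n−1) = 534×(0.403)^0.46 = 352 K; P₂ = P₁(V₁/V₂)^n = 115 kPa.

115 kPa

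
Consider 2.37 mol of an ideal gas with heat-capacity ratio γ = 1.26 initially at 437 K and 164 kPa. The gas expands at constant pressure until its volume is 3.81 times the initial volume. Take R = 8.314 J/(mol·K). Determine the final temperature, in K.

1660 K

V₁ = nRT₁/P₁ = 2.37×8.314×437/164 = 52.5 L.
Isobaric: P stays 164 kPa; V/T = const ⇒ T₂ = 1660 K, V₂ = 200 L.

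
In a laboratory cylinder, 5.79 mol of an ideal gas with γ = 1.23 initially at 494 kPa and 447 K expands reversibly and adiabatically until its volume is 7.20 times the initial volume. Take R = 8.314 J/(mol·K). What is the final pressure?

V₁ = nRT₁/P₁ = 5.79×8.314×447/494 = 43.6 L.
Adiabatic: TV^(γ−1) = const ⇒ T₂ = 447×(0.139)^0.230 = 284 K; PV^γ = const ⇒ P₂ = 43.6 kPa.

43.6 kPa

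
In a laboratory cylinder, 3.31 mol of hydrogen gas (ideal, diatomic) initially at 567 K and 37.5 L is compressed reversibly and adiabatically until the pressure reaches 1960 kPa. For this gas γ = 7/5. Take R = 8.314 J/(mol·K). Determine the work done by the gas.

-21700 J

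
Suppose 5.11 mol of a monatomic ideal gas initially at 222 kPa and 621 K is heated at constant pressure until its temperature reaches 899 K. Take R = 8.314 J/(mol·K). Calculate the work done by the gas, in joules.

11800 J

V₁ = nRT₁/P₁ = 5.11×8.314×621/222 = 119 L.
Isobaric: P stays 222 kPa; V/T = const ⇒ T₂ = 899 K, V₂ = 172 L.
W = PΔV = 222×(172−119) kPa·L = 11800 J.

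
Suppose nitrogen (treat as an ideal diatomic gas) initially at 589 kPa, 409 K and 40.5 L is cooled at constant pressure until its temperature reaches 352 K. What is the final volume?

Isobaric: P stays 589 kPa; V/T = const ⇒ T₂ = 352 K, V₂ = 34.9 L.

34.9 L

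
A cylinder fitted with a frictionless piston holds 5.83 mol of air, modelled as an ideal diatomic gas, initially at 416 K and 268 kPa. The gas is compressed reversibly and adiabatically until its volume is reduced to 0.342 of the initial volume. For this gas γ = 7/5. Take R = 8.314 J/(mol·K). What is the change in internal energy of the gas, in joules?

27000 J

V₁ = nRT₁/P₁ = 5.83×8.314×416/268 = 75.2 L.
Adiabatic: TV^(γ−1) = const ⇒ T₂ = 416×(2.92)^0.400 = 639 K; PV^γ = const ⇒ P₂ = 1200 kPa.
For an ideal gas ΔU = nCvΔT with Cv = (5/2)R = 20.8 J/(mol·K).
ΔU = 5.83×20.8×(639−416) = 27000 J.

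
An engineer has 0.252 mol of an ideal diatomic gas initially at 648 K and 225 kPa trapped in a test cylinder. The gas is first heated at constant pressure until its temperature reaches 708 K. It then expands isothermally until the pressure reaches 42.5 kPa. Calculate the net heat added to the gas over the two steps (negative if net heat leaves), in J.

2910 J

V₁ = nRT₁/P₁ = 0.252×8.314×648/225 = 6.03 L.
Step 1 — Isobaric: P stays 225 kPa; V/T = const ⇒ T₂ = 708 K, V₂ = 6.59 L.
W = PΔV = 225×(6.59−6.03) kPa·L = 126 J.
ΔU = nCvΔT = 0.252×20.8×(708−648) = 314 J.
Q = ΔU + W = nCpΔT = 440 J.
State after step 1: P = 225 kPa, V = 6.59 L, T = 708 K.
Step 2 — Isothermal: T stays 708 K; PV = const ⇒ V₂ = 34.9 L, P₂ = 42.5 kPa.
ΔU = 0 (ideal gas, T constant).
W = nRT ln(V₂/V₁) = 0.252×8.314×708×ln(5.29) = 2470 J.
Q = ΔU + W = 2470 J.
Net over both steps: W = 2600 J, Q = 2910 J, ΔU = 314 J.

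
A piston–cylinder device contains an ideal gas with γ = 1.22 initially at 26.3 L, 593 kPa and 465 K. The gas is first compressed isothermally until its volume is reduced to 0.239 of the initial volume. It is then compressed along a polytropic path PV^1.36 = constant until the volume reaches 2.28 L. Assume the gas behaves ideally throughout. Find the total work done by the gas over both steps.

-41400 J

n = P₁V₁/(RT₁) = 593×26.3/(8.314×465) = 4.03 mol.
Step 1 — Isothermal: T stays 465 K; PV = const ⇒ V₂ = 6.29 L, P₂ = 2480 kPa.
ΔU = 0 (ideal gas, T constant).
W = nRT ln(V₂/V₁) = 4.03×8.314×465×ln(0.239) = -22300 J.
Q = ΔU + W = -22300 J.
State after step 1: P = 2480 kPa, V = 6.29 L, T = 465 K.
Step 2 — Polytropic n=1.36: T₂ = T₁(V₁/V₂)^(n−1) = 465×(2.76)^0.36 = 670 K; P₂ = P₁(V₁/V₂)^n = 9850 kPa.
W = (P₁V₁−P₂V₂)/(n−1) = (2480×6.29−9850×2.28)/0.36 = -19100 J.
ΔU = nCvΔT = 4.03×37.8×(670−465) = 31200 J.
Q = ΔU + W = 12100 J.
Net over both steps: W = -41400 J, Q = -10200 J, ΔU = 31200 J.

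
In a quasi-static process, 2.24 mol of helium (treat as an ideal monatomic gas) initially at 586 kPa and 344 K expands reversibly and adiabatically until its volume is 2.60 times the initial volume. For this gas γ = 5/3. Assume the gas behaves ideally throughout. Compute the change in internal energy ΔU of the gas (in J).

-4530 J

V₁ = nRT₁/P₁ = 2.24×8.314×344/586 = 10.9 L.
Adiabatic: TV^(γ−1) = const ⇒ T₂ = 344×(0.385)^0.667 = 182 K; PV^γ = const ⇒ P₂ = 119 kPa.
For an ideal gas ΔU = nCvΔT with Cv = (3/2)R = 12.5 J/(mol·K).
ΔU = 2.24×12.5×(182−344) = -4530 J.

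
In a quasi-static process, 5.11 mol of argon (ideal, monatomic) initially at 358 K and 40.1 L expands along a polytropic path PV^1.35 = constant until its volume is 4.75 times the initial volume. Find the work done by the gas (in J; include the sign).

P₁ = nRT₁/V₁ = 5.11×8.314×358/40.1 = 379 kPa.
Polytropic n=1.35: T₂ = T₁(V₁/V₂)^(n−1) = 358×(0.211)^0.35 = 208 K; P₂ = P₁(V₁/V₂)^n = 46.3 kPa.
W = (P₁V₁−P₂V₂)/(n−1) = (379×40.1−46.3×190)/0.35 = 18300 J.

18300 J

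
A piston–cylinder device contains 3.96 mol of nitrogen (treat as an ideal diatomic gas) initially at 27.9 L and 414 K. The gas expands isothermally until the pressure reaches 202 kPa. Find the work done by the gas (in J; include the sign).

12000 J

P₁ = nRT₁/V₁ = 3.96×8.314×414/27.9 = 489 kPa.
Isothermal: T stays 414 K; PV = const ⇒ V₂ = 67.5 L, P₂ = 202 kPa.
W = nRT ln(V₂/V₁) = 3.96×8.314×414×ln(2.42) = 12000 J.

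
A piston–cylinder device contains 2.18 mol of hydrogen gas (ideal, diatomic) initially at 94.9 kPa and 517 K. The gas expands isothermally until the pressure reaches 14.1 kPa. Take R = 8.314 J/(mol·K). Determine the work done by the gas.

17900 J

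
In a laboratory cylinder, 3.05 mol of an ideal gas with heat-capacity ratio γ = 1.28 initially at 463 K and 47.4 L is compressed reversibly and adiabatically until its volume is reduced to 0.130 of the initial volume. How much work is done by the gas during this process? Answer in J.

-32300 J

P₁ = nRT₁/V₁ = 3.05×8.314×463/47.4 = 248 kPa.
Adiabatic: TV^(γ−1) = const ⇒ T₂ = 463×(7.69)^0.280 = 820 K; PV^γ = const ⇒ P₂ = 3370 kPa.
ΔU = nCvΔT = 3.05×29.7×(820−463) = 32300 J.
Q = 0 for an adiabatic process, so W = −ΔU = -32300 J.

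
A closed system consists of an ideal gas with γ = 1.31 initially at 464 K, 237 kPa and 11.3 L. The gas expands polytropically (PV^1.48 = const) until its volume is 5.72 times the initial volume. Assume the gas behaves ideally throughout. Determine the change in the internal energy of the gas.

n = P₁V₁/(RT₁) = 237×11.3/(8.314×464) = 0.694 mol.
Polytropic n=1.48: T₂ = T₁(V₁/V₂)^(n−1) = 464×(0.175)^0.48 = 201 K; P₂ = P₁(V₁/V₂)^n = 17.9 kPa.
For an ideal gas ΔU = nCvΔT with Cv = R/(γ−1) = 26.8 J/(mol·K).
ΔU = 0.694×26.8×(201−464) = -4900 J.

-4900 J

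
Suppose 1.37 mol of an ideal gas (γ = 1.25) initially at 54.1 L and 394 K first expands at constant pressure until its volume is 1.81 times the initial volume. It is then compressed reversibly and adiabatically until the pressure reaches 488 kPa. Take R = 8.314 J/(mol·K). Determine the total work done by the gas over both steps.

-10200 J

P₁ = nRT₁/V₁ = 1.37×8.314×394/54.1 = 83.0 kPa.
Step 1 — Isobaric: P stays 83.0 kPa; V/T = const ⇒ T₂ = 713 K, V₂ = 97.9 L.
W = PΔV = 83.0×(97.9−54.1) kPa·L = 3640 J.
ΔU = nCvΔT = 1.37×33.3×(713−394) = 14500 J.
Q = ΔU + W = nCpΔT = 18200 J.
State after step 1: P = 83.0 kPa, V = 97.9 L, T = 713 K.
Step 2 — Adiabatic: T₂/T₁ = (P₂/P₁)^((γ−1)/γ) ⇒ T₂ = 713×(5.88)^0.200 = 1020 K; V₂ = 23.7 L.
ΔU = nCvΔT = 1.37×33.3×(1020−713) = 13800 J.
Q = 0 for an adiabatic process, so W = −ΔU = -13800 J.
Net over both steps: W = -10200 J, Q = 18200 J, ΔU = 28400 J.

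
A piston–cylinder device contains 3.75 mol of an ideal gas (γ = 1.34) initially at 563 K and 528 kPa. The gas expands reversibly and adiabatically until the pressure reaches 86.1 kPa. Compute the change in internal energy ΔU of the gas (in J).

-19000 J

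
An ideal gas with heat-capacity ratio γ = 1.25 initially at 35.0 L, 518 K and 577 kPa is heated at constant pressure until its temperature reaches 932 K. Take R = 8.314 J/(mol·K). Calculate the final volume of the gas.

Isobaric: P stays 577 kPa; V/T = const ⇒ T₂ = 932 K, V₂ = 63.0 L.

63.0 L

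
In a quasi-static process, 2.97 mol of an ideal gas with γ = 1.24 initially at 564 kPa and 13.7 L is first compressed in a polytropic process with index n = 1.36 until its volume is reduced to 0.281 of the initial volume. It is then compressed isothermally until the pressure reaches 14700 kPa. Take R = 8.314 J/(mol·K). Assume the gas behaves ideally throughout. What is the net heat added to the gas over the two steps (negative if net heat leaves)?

-12500 J

T₁ = P₁V₁/(nR) = 564×13.7/(2.97×8.314) = 313 K.
Step 1 — Polytropic n=1.36: T₂ = T₁(V₁/V₂)^(n−1) = 313×(3.56)^0.36 = 494 K; P₂ = P₁(V₁/V₂)^n = 3170 kPa.
W = (P₁V₁−P₂V₂)/(n−1) = (564×13.7−3170×3.85)/0.36 = -12400 J.
ΔU = nCvΔT = 2.97×34.6×(494−313) = 18700 J.
Q = ΔU + W = 6220 J.
State after step 1: P = 3170 kPa, V = 3.85 L, T = 494 K.
Step 2 — Isothermal: T stays 494 K; PV = const ⇒ V₂ = 0.830 L, P₂ = 14700 kPa.
ΔU = 0 (ideal gas, T constant).
W = nRT ln(V₂/V₁) = 2.97×8.314×494×ln(0.216) = -18700 J.
Q = ΔU + W = -18700 J.
Net over both steps: W = -31200 J, Q = -12500 J, ΔU = 18700 J.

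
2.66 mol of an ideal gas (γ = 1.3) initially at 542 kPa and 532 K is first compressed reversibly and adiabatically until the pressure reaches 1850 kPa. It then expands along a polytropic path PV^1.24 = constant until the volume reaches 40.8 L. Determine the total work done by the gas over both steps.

7640 J

V₁ = nRT₁/P₁ = 2.66×8.314×532/542 = 21.7 L.
Step 1 — Adiabatic: T₂/T₁ = (P₂/P₁)^((γ−1)/γ) ⇒ T₂ = 532×(3.41)^0.231 = 706 K; V₂ = 8.44 L.
ΔU = nCvΔT = 2.66×27.7×(706−532) = 12800 J.
Q = 0 for an adiabatic process, so W = −ΔU = -12800 J.
State after step 1: P = 1850 kPa, V = 8.44 L, T = 706 K.
Step 2 — Polytropic n=1.24: T₂ = T₁(V₁/V₂)^(n−1) = 706×(0.207)^0.24 = 484 K; P₂ = P₁(V₁/V₂)^n = 262 kPa.
W = (P₁V₁−P₂V₂)/(n−1) = (1850×8.44−262×40.8)/0.24 = 20500 J.
ΔU = nCvΔT = 2.66×27.7×(484−706) = -16400 J.
Q = ΔU + W = 4100 J.
Net over both steps: W = 7640 J, Q = 4100 J, ΔU = -3550 J.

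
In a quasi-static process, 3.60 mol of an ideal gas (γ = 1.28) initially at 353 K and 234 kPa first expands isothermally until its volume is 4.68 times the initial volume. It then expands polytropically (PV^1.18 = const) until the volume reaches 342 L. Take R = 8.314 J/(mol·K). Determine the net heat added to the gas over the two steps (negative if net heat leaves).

V₁ = nRT₁/P₁ = 3.60×8.314×353/234 = 45.2 L.
Step 1 — Isothermal: T stays 353 K; PV = const ⇒ V₂ = 211 L, P₂ = 50.0 kPa.
ΔU = 0 (ideal gas, T constant).
W = nRT ln(V₂/V₁) = 3.60×8.314×353×ln(4.68) = 16300 J.
Q = ΔU + W = 16300 J.
State after step 1: P = 50.0 kPa, V = 211 L, T = 353 K.
Step 2 — Polytropic n=1.18: T₂ = T₁(V₁/V₂)^(n−1) = 353×(0.618)^0.18 = 324 K; P₂ = P₁(V₁/V₂)^n = 28.3 kPa.
W = (P₁V₁−P₂V₂)/(n−1) = (50.0×211−28.3×342)/0.18 = 4870 J.
ΔU = nCvΔT = 3.60×29.7×(324−353) = -3130 J.
Q = ΔU + W = 1740 J.
Net over both steps: W = 21200 J, Q = 18000 J, ΔU = -3130 J.

18000 J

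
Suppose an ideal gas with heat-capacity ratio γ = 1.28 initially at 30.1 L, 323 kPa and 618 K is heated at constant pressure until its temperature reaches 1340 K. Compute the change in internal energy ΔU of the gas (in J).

40600 J

n = P₁V₁/(RT₁) = 323×30.1/(8.314×618) = 1.89 mol.
Isobaric: P stays 323 kPa; V/T = const ⇒ T₂ = 1340 K, V₂ = 65.3 L.
For an ideal gas ΔU = nCvΔT with Cv = R/(γ−1) = 29.7 J/(mol·K).
ΔU = 1.89×29.7×(1340−618) = 40600 J.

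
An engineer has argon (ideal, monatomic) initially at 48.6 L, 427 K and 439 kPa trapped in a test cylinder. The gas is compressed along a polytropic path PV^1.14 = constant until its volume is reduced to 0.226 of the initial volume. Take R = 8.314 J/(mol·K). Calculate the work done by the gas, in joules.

-35300 J

n = P₁V₁/(RT₁) = 439×48.6/(8.314×427) = 6.01 mol.
Polytropic n=1.14: T₂ = T₁(V₁/V₂)^(n−1) = 427×(4.42)^0.14 = 526 K; P₂ = P₁(V₁/V₂)^n = 2390 kPa.
W = (P₁V₁−P₂V₂)/(n−1) = (439×48.6−2390×11.0)/0.14 = -35300 J.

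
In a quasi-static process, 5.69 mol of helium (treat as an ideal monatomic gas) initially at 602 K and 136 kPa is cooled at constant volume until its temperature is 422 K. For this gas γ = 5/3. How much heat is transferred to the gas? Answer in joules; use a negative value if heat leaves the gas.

-12800 J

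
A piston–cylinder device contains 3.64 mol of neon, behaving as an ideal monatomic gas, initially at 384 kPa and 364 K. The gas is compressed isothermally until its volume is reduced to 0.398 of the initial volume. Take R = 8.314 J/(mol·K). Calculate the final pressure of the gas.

V₁ = nRT₁/P₁ = 3.64×8.314×364/384 = 28.7 L.
Isothermal: T stays 364 K; PV = const ⇒ V₂ = 11.4 L, P₂ = 965 kPa.

965 kPa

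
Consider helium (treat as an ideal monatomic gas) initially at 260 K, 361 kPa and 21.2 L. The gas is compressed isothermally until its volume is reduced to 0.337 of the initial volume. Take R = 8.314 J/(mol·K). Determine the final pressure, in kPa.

1070 kPa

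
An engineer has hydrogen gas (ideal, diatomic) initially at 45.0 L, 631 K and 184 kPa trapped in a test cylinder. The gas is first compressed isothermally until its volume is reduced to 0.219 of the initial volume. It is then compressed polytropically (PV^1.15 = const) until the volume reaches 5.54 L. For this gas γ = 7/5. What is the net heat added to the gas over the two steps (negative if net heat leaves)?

n = P₁V₁/(RT₁) = 184×45.0/(8.314×631) = 1.58 mol.
Step 1 — Isothermal: T stays 631 K; PV = const ⇒ V₂ = 9.86 L, P₂ = 840 kPa.
ΔU = 0 (ideal gas, T constant).
W = nRT ln(V₂/V₁) = 1.58×8.314×631×ln(0.219) = -12600 J.
Q = ΔU + W = -12600 J.
State after step 1: P = 840 kPa, V = 9.86 L, T = 631 K.
Step 2 — Polytropic n=1.15: T₂ = T₁(V₁/V₂)^(n−1) = 631×(1.78)^0.15 = 688 K; P₂ = P₁(V₁/V₂)^n = 1630 kPa.
W = (P₁V₁−P₂V₂)/(n−1) = (840×9.86−1630×5.54)/0.15 = -4980 J.
ΔU = nCvΔT = 1.58×20.8×(688−631) = 1870 J.
Q = ΔU + W = -3110 J.
Net over both steps: W = -17600 J, Q = -15700 J, ΔU = 1870 J.

-15700 J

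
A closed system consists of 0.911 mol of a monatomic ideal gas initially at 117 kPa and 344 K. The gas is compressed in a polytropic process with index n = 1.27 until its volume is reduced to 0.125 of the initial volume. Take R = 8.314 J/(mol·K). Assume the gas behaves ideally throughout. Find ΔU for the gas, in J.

2940 J

V₁ = nRT₁/P₁ = 0.911×8.314×344/117 = 22.3 L.
Polytropic n=1.27: T₂ = T₁(V₁/V₂)^(n−1) = 344×(8.00)^0.27 = 603 K; P₂ = P₁(V₁/V₂)^n = 1640 kPa.
For an ideal gas ΔU = nCvΔT with Cv = (3/2)R = 12.5 J/(mol·K).
ΔU = 0.911×12.5×(603−344) = 2940 J.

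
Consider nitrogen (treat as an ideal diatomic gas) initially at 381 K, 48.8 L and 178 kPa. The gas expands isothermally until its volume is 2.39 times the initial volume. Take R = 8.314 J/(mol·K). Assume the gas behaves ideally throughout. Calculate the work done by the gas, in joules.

7570 J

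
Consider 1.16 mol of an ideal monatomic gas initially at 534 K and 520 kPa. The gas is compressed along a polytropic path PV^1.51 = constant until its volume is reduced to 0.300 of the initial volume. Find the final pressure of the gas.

3200 kPa

V₁ = nRT₁/P₁ = 1.16×8.314×534/520 = 9.90 L.
Polytropic n=1.51: T₂ = T₁(V₁/V₂)^(n−1) = 534×(3.33)^0.51 = 987 K; P₂ = P₁(V₁/V₂)^n = 3200 kPa.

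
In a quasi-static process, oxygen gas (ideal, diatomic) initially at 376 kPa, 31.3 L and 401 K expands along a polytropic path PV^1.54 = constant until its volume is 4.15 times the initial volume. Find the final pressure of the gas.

42.0 kPa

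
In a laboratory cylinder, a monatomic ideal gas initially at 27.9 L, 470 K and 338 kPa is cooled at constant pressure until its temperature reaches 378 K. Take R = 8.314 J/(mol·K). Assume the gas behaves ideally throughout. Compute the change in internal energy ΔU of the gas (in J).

n = P₁V₁/(RT₁) = 338×27.9/(8.314×470) = 2.41 mol.
Isobaric: P stays 338 kPa; V/T = const ⇒ T₂ = 378 K, V₂ = 22.4 L.
For an ideal gas ΔU = nCvΔT with Cv = (3/2)R = 12.5 J/(mol·K).
ΔU = 2.41×12.5×(378−470) = -2770 J.

-2770 J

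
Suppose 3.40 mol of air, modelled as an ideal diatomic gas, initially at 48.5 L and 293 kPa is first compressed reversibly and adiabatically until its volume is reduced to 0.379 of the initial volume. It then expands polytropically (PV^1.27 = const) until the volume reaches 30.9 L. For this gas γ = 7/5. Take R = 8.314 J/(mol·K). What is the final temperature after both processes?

644 K

T₁ = P₁V₁/(nR) = 293×48.5/(3.40×8.314) = 503 K.
Step 1 — Adiabatic: TV^(γ−1) = const ⇒ T₂ = 503×(2.64)^0.400 = 741 K; PV^γ = const ⇒ P₂ = 1140 kPa.
ΔU = nCvΔT = 3.40×20.8×(741−503) = 16800 J.
Q = 0 for an adiabatic process, so W = −ΔU = -16800 J.
State after step 1: P = 1140 kPa, V = 18.4 L, T = 741 K.
Step 2 — Polytropic n=1.27: T₂ = T₁(V₁/V₂)^(n−1) = 741×(0.595)^0.27 = 644 K; P₂ = P₁(V₁/V₂)^n = 589 kPa.
W = (P₁V₁−P₂V₂)/(n−1) = (1140×18.4−589×30.9)/0.27 = 10200 J.
ΔU = nCvΔT = 3.40×20.8×(644−741) = -6850 J.
Q = ΔU + W = 3300 J.
Net over both steps: W = -6690 J, Q = 3300 J, ΔU = 9990 J.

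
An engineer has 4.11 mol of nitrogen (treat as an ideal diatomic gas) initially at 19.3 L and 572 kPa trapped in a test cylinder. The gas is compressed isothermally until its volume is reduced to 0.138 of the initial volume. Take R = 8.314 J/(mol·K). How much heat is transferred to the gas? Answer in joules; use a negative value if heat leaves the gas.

T₁ = P₁V₁/(nR) = 572×19.3/(4.11×8.314) = 323 K.
Isothermal: T stays 323 K; PV = const ⇒ V₂ = 2.66 L, P₂ = 4140 kPa.
ΔU = 0 (ideal gas, T constant).
W = nRT ln(V₂/V₁) = 4.11×8.314×323×ln(0.138) = -21900 J.
Q = ΔU + W = -21900 J.

-21900 J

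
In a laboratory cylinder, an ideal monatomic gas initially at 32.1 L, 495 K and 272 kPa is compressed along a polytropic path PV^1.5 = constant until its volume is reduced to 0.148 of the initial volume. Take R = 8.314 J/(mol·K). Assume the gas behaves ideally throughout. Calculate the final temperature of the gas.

Polytropic n=1.5: T₂ = T₁(V₁/V₂)^(n−1) = 495×(6.76)^0.50 = 1290 K; P₂ = P₁(V₁/V₂)^n = 4780 kPa.

1290 K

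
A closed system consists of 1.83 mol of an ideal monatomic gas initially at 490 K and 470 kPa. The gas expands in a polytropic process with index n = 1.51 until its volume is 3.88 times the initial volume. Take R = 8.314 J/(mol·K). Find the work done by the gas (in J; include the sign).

V₁ = nRT₁/P₁ = 1.83×8.314×490/470 = 15.9 L.
Polytropic n=1.51: T₂ = T₁(V₁/V₂)^(n−1) = 490×(0.258)^0.51 = 245 K; P₂ = P₁(V₁/V₂)^n = 60.7 kPa.
W = (P₁V₁−P₂V₂)/(n−1) = (470×15.9−60.7×61.5)/0.51 = 7300 J.

7300 J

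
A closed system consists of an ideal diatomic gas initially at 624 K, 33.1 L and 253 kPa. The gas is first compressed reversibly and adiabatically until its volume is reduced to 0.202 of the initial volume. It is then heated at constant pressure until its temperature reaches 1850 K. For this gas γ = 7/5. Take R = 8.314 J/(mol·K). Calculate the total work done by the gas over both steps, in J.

n = P₁V₁/(RT₁) = 253×33.1/(8.314×624) = 1.61 mol.
Step 1 — Adiabatic: TV^(γ−1) = const ⇒ T₂ = 624×(4.95)^0.400 = 1180 K; PV^γ = const ⇒ P₂ = 2370 kPa.
ΔU = nCvΔT = 1.61×20.8×(1180−624) = 18800 J.
Q = 0 for an adiabatic process, so W = −ΔU = -18800 J.
State after step 1: P = 2370 kPa, V = 6.69 L, T = 1180 K.
Step 2 — Isobaric: P stays 2370 kPa; V/T = const ⇒ T₂ = 1850 K, V₂ = 10.5 L.
W = PΔV = 2370×(10.5−6.69) kPa·L = 8950 J.
ΔU = nCvΔT = 1.61×20.8×(1850−1180) = 22400 J.
Q = ΔU + W = nCpΔT = 31300 J.
Net over both steps: W = -9810 J, Q = 31300 J, ΔU = 41100 J.

-9810 J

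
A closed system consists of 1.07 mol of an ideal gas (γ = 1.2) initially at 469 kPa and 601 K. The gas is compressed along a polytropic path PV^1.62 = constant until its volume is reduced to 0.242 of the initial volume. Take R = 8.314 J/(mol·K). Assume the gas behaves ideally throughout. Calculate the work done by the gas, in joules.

-12200 J

V₁ = nRT₁/P₁ = 1.07×8.314×601/469 = 11.4 L.
Polytropic n=1.62: T₂ = T₁(V₁/V₂)^(n−1) = 601×(4.13)^0.62 = 1450 K; P₂ = P₁(V₁/V₂)^n = 4670 kPa.
W = (P₁V₁−P₂V₂)/(n−1) = (469×11.4−4670×2.76)/0.62 = -12200 J.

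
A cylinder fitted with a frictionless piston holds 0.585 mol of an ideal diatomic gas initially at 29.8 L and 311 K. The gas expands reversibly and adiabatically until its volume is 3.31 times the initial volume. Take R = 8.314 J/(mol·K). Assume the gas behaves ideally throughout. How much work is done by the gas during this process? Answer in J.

1440 J

P₁ = nRT₁/V₁ = 0.585×8.314×311/29.8 = 50.8 kPa.
Adiabatic: TV^(γ−1) = const ⇒ T₂ = 311×(0.302)^0.400 = 193 K; PV^γ = const ⇒ P₂ = 9.50 kPa.
ΔU = nCvΔT = 0.585×20.8×(193−311) = -1440 J.
Q = 0 for an adiabatic process, so W = −ΔU = 1440 J.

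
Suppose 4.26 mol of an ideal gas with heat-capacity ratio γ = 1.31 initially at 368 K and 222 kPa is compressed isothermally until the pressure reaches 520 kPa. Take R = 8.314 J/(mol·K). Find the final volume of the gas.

25.1 L

V₁ = nRT₁/P₁ = 4.26×8.314×368/222 = 58.7 L.
Isothermal: T stays 368 K; PV = const ⇒ V₂ = 25.1 L, P₂ = 520 kPa.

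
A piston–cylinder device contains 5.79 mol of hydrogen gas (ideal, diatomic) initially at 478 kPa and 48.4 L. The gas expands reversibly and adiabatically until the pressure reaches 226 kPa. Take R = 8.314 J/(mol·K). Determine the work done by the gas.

11100 J

T₁ = P₁V₁/(nR) = 478×48.4/(5.79×8.314) = 481 K.
Adiabatic: T₂/T₁ = (P₂/P₁)^((γ−1)/γ) ⇒ T₂ = 481×(0.473)^0.286 = 388 K; V₂ = 82.6 L.
ΔU = nCvΔT = 5.79×20.8×(388−481) = -11100 J.
Q = 0 for an adiabatic process, so W = −ΔU = 11100 J.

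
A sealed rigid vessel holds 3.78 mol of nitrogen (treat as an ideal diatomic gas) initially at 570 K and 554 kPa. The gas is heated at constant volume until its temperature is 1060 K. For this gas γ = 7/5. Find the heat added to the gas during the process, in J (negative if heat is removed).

38500 J

V₁ = nRT₁/P₁ = 3.78×8.314×570/554 = 32.3 L.
Isochoric: V stays 32.3 L; P/T = const ⇒ T₂ = 1060 K, P₂ = 1030 kPa.
W = 0 (no volume change).
ΔU = nCvΔT = 3.78×20.8×(1060−570) = 38500 J.
Q = ΔU = 38500 J.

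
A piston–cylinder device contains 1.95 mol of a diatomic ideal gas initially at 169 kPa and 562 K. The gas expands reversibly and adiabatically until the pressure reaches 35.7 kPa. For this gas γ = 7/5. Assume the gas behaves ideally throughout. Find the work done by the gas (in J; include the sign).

8170 J

V₁ = nRT₁/P₁ = 1.95×8.314×562/169 = 53.9 L.
Adiabatic: T₂/T₁ = (P₂/P₁)^((γ−1)/γ) ⇒ T₂ = 562×(0.211)^0.286 = 360 K; V₂ = 164 L.
ΔU = nCvΔT = 1.95×20.8×(360−562) = -8170 J.
Q = 0 for an adiabatic process, so W = −ΔU = 8170 J.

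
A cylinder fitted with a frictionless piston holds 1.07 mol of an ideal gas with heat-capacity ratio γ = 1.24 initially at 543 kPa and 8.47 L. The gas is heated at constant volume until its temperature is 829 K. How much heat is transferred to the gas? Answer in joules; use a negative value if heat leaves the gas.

T₁ = P₁V₁/(nR) = 543×8.47/(1.07×8.314) = 517 K.
Isochoric: V stays 8.47 L; P/T = const ⇒ T₂ = 829 K, P₂ = 871 kPa.
W = 0 (no volume change).
ΔU = nCvΔT = 1.07×34.6×(829−517) = 11600 J.
Q = ΔU = 11600 J.

11600 J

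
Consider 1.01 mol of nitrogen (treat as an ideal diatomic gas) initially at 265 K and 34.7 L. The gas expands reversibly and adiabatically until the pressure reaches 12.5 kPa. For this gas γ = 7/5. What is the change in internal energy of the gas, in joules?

-2080 J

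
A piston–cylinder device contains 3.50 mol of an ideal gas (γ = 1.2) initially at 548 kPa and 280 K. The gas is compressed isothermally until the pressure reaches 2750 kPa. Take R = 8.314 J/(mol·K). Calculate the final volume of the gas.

V₁ = nRT₁/P₁ = 3.50×8.314×280/548 = 14.9 L.
Isothermal: T stays 280 K; PV = const ⇒ V₂ = 2.96 L, P₂ = 2750 kPa.

2.96 L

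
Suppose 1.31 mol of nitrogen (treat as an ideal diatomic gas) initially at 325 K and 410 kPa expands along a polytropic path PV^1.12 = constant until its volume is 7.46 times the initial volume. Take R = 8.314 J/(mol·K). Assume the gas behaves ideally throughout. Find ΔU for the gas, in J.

V₁ = nRT₁/P₁ = 1.31×8.314×325/410 = 8.63 L.
Polytropic n=1.12: T₂ = T₁(V₁/V₂)^(n−1) = 325×(0.134)^0.12 = 255 K; P₂ = P₁(V₁/V₂)^n = 43.2 kPa.
For an ideal gas ΔU = nCvΔT with Cv = (5/2)R = 20.8 J/(mol·K).
ΔU = 1.31×20.8×(255−325) = -1900 J.

-1900 J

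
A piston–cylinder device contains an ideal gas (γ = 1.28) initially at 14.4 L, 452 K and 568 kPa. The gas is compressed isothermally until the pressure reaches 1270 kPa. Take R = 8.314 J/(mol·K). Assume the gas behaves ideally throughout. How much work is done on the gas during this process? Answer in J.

6580 J

n = P₁V₁/(RT₁) = 568×14.4/(8.314×452) = 2.18 mol.
Isothermal: T stays 452 K; PV = const ⇒ V₂ = 6.44 L, P₂ = 1270 kPa.
W = nRT ln(V₂/V₁) = 2.18×8.314×452×ln(0.447) = -6580 J.
Work done on the gas = −W_by = 6580 J.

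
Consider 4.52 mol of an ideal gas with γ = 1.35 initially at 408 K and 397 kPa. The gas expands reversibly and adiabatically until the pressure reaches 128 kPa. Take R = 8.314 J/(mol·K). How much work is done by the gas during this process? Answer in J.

11100 J

V₁ = nRT₁/P₁ = 4.52×8.314×408/397 = 38.6 L.
Adiabatic: T₂/T₁ = (P₂/P₁)^((γ−1)/γ) ⇒ T₂ = 408×(0.322)^0.259 = 304 K; V₂ = 89.3 L.
ΔU = nCvΔT = 4.52×23.8×(304−408) = -11100 J.
Q = 0 for an adiabatic process, so W = −ΔU = 11100 J.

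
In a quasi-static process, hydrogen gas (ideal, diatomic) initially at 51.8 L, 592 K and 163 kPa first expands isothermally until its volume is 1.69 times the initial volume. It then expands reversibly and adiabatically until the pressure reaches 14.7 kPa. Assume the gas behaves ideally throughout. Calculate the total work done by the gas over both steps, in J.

n = P₁V₁/(RT₁) = 163×51.8/(8.314×592) = 1.72 mol.
Step 1 — Isothermal: T stays 592 K; PV = const ⇒ V₂ = 87.5 L, P₂ = 96.4 kPa.
ΔU = 0 (ideal gas, T constant).
W = nRT ln(V₂/V₁) = 1.72×8.314×592×ln(1.69) = 4430 J.
Q = ΔU + W = 4430 J.
State after step 1: P = 96.4 kPa, V = 87.5 L, T = 592 K.
Step 2 — Adiabatic: T₂/T₁ = (P₂/P₁)^((γ−1)/γ) ⇒ T₂ = 592×(0.152)^0.286 = 346 K; V₂ = 336 L.
ΔU = nCvΔT = 1.72×20.8×(346−592) = -8780 J.
Q = 0 for an adiabatic process, so W = −ΔU = 8780 J.
Net over both steps: W = 13200 J, Q = 4430 J, ΔU = -8780 J.

13200 J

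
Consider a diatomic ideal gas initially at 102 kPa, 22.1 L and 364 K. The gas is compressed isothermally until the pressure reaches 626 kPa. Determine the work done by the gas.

n = P₁V₁/(RT₁) = 102×22.1/(8.314×364) = 0.745 mol.
Isothermal: T stays 364 K; PV = const ⇒ V₂ = 3.60 L, P₂ = 626 kPa.
W = nRT ln(V₂/V₁) = 0.745×8.314×364×ln(0.163) = -4090 J.

-4090 J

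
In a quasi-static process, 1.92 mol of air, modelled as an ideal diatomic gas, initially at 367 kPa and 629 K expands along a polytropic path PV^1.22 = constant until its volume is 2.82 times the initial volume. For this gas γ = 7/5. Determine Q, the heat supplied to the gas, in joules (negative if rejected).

4190 J

V₁ = nRT₁/P₁ = 1.92×8.314×629/367 = 27.4 L.
Polytropic n=1.22: T₂ = T₁(V₁/V₂)^(n−1) = 629×(0.355)^0.22 = 501 K; P₂ = P₁(V₁/V₂)^n = 104 kPa.
W = (P₁V₁−P₂V₂)/(n−1) = (367×27.4−104×77.2)/0.22 = 9310 J.
ΔU = nCvΔT = 1.92×20.8×(501−629) = -5120 J.
Q = ΔU + W = 4190 J.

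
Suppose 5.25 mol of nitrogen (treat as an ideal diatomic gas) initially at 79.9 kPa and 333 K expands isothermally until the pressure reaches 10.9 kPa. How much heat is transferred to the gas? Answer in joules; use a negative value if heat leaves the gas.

29000 J

V₁ = nRT₁/P₁ = 5.25×8.314×333/79.9 = 182 L.
Isothermal: T stays 333 K; PV = const ⇒ V₂ = 1330 L, P₂ = 10.9 kPa.
ΔU = 0 (ideal gas, T constant).
W = nRT ln(V₂/V₁) = 5.25×8.314×333×ln(7.33) = 29000 J.
Q = ΔU + W = 29000 J.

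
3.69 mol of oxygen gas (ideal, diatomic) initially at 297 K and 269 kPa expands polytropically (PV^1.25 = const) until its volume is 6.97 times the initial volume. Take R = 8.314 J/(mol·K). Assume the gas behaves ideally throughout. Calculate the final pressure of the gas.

V₁ = nRT₁/P₁ = 3.69×8.314×297/269 = 33.9 L.
Polytropic n=1.25: T₂ = T₁(V₁/V₂)^(n−1) = 297×(0.143)^0.25 = 183 K; P₂ = P₁(V₁/V₂)^n = 23.8 kPa.

23.8 kPa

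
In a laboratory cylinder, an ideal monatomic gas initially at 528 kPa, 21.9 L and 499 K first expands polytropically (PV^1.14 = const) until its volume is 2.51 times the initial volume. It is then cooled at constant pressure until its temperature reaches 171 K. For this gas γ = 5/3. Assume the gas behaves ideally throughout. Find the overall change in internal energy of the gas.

-11400 J

n = P₁V₁/(RT₁) = 528×21.9/(8.314×499) = 2.79 mol.
Step 1 — Polytropic n=1.14: T₂ = T₁(V₁/V₂)^(n−1) = 499×(0.398)^0.14 = 439 K; P₂ = P₁(V₁/V₂)^n = 185 kPa.
W = (P₁V₁−P₂V₂)/(n−1) = (528×21.9−185×55.0)/0.14 = 9980 J.
ΔU = nCvΔT = 2.79×12.5×(439−499) = -2100 J.
Q = ΔU + W = 7890 J.
State after step 1: P = 185 kPa, V = 55.0 L, T = 439 K.
Step 2 — Isobaric: P stays 185 kPa; V/T = const ⇒ T₂ = 171 K, V₂ = 21.4 L.
W = PΔV = 185×(21.4−55.0) kPa·L = -6200 J.
ΔU = nCvΔT = 2.79×12.5×(171−439) = -9300 J.
Q = ΔU + W = nCpΔT = -15500 J.
Net over both steps: W = 3780 J, Q = -7620 J, ΔU = -11400 J.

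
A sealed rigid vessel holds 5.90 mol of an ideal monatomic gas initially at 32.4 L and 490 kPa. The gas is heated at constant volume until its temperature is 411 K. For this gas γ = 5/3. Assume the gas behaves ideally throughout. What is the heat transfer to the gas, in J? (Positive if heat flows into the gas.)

6430 J

T₁ = P₁V₁/(nR) = 490×32.4/(5.90×8.314) = 324 K.
Isochoric: V stays 32.4 L; P/T = const ⇒ T₂ = 411 K, P₂ = 622 kPa.
W = 0 (no volume change).
ΔU = nCvΔT = 5.90×12.5×(411−324) = 6430 J.
Q = ΔU = 6430 J.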